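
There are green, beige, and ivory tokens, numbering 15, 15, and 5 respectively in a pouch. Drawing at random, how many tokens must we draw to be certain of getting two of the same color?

4

Treat the 3 colors as pigeonholes.
The worst case takes 1 token of each color without reaching 2 of any: 3 × 1 = 3.
The next token must bring some color to 2, so 3 + 1 = 4.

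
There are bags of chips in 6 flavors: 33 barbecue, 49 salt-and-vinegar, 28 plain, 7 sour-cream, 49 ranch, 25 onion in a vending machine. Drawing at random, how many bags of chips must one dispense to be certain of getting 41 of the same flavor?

174

In the worst case we take at most 40 of each flavor, but all 33 barbecue, all 28 plain, all 7 sour-cream, and all 25 onion (fewer than 40), giving 33 + 40 + 28 + 7 + 40 + 25 = 173.
One more bag of chips then forces some flavor to 41, so 173 + 1 = 174.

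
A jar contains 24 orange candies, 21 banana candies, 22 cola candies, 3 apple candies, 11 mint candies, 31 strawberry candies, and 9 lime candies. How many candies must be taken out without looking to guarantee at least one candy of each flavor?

119

The hardest flavor to obtain is apple: we could draw every other candy first — 121 − 3 = 118 candies — without a single apple one.
The next draw must be apple, so 118 + 1 = 119.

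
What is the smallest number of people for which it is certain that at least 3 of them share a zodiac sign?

25

There are 12 zodiac signs acting as pigeonholes.
With 12 × 2 = 24 people we could place exactly 2 in each, with no class reaching 3.
One more forces some class to hold 3, so 24 + 1 = 25.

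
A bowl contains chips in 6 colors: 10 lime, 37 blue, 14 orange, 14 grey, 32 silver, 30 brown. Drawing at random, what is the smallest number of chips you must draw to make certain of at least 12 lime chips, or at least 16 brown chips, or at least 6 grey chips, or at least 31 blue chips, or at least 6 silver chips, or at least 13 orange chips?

78

The worst case stops just short of every target: all 10 lime, 30 blue, 12 orange, 5 grey, 5 silver, 15 brown — 10 + 30 + 12 + 5 + 5 + 15 = 77 chips.
One more chip must push some color to its target, so 77 + 1 = 78.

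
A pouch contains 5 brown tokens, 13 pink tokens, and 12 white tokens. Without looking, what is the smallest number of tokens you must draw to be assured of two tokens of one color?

The worst case takes 1 token of each color without reaching 2 of any: 3 × 1 = 3.
The next token must bring some color to 2, so 3 + 1 = 4.

4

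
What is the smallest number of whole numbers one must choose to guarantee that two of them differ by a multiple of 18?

Two integers differ by a multiple of 18 exactly when they share a remainder mod 18.
There are 18 residue classes mod 18, so 18 integers can all lie in distinct classes.
One more integer must repeat a residue, giving a difference divisible by 18. So n = 18 + 1 = 19.

19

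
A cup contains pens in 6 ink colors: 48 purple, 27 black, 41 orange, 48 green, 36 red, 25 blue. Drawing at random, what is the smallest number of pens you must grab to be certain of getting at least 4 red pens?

193

The worst case draws every non-red pen first: 48 + 27 + 41 + 48 + 25 = 189.
The next 4 draws are then forced to be red, giving 189 + 4 = 193.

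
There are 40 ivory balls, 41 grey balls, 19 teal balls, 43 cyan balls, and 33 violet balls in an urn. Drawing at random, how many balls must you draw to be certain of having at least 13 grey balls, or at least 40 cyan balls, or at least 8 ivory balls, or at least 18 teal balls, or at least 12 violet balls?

The worst case stops just short of every target: 7 ivory, 12 grey, 17 teal, 39 cyan, 11 violet — 7 + 12 + 17 + 39 + 11 = 86 balls.
One more ball must push some color to its target, so 86 + 1 = 87.

87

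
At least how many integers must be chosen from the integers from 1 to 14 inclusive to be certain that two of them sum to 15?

8

Partition {1, …, 14} into 7 pairs: {1,14}, {2,13}, …, {7,8}.
Choosing 7 integers — say the integers 1 through 7 — takes one from each pair and avoids the property.
Choosing 8 forces two into the same pair by pigeonhole, and those sum to 15. So 8.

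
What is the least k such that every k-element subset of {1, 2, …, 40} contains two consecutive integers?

21

Partition {1, …, 40} into 20 pairs: {1,2}, {3,4}, …, {39,40}.
Choosing 20 integers — say the 20 even numbers 2, 4, …, 40 — takes one from each pair and avoids the property.
Choosing 21 forces two into the same pair by pigeonhole, and those are consecutive. So 21.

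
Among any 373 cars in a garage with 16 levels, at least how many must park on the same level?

24

The 373 cars fall into 16 levels.
If each of the 16 levels held at most 23, the total would be at most 16 × 23 = 368 < 373, a contradiction.
So at least one holds ⌈373/16⌉ = 24.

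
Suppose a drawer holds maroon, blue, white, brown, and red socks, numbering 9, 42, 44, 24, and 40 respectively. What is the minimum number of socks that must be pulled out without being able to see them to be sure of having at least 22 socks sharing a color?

94

In the worst case we take at most 21 of each color, but all 9 maroon (fewer than 21), giving 9 + 21 + 21 + 21 + 21 = 93.
One more sock then forces some color to 22, so 93 + 1 = 94.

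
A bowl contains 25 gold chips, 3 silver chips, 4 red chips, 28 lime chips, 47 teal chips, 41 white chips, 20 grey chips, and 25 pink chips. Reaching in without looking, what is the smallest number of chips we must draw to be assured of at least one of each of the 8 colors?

The hardest color to obtain is silver: we could draw every other chip first — 193 − 3 = 190 chips — without a single silver one.
The next draw must be silver, so 190 + 1 = 191.

191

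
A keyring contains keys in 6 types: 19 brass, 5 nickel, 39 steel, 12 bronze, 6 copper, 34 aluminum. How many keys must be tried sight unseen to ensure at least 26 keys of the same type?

93

Treat the 6 types as pigeonholes.
In the worst case we take at most 25 of each type, but all 19 brass, all 5 nickel, all 12 bronze, and all 6 copper (fewer than 25), giving 19 + 5 + 25 + 12 + 6 + 25 = 92.
One more key then forces some type to 26, so 92 + 1 = 93.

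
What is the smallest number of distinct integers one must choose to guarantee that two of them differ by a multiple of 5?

Use the pigeonhole principle on residue classes: two integers differ by a multiple of 5 exactly when they share a remainder mod 5.
There are 5 residue classes mod 5, so 5 integers can all lie in distinct classes.
One more integer must repeat a residue, giving a difference divisible by 5. So n = 5 + 1 = 6.

6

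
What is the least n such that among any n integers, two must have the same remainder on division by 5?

Two integers differ by a multiple of 5 exactly when they share a remainder mod 5.
There are 5 residue classes mod 5, so 5 integers can all lie in distinct classes.
One more integer must repeat a residue, giving a difference divisible by 5. So n = 5 + 1 = 6.

6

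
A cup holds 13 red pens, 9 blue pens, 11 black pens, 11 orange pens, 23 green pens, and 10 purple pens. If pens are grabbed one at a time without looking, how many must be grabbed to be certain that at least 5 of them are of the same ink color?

25

The worst case takes 4 pens of each ink color without reaching 5 of any: 6 × 4 = 24.
The next pen must bring some ink color to 5, so 24 + 1 = 25.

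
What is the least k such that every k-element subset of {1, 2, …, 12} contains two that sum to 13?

7

Partition {1, …, 12} into 6 pairs: {1,12}, {2,11}, …, {6,7}.
Choosing 6 integers — say the integers 1 through 6 — takes one from each pair and avoids the property.
Choosing 7 forces two into the same pair by pigeonhole, and those sum to 13. So 7.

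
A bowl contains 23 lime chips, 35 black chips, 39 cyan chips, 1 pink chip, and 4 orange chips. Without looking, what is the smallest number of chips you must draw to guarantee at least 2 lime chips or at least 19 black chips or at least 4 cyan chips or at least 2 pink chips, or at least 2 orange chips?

25

Each of the 5 colors has its own threshold; avoid all of them simultaneously.
The worst case stops just short of every target: 1 lime, 18 black, 3 cyan, 1 pink, 1 orange — 1 + 18 + 3 + 1 + 1 = 24 chips.
One more chip must push some color to its target, so 24 + 1 = 25.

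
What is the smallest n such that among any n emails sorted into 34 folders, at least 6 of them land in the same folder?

There are 34 folders acting as pigeonholes.
With 34 × 5 = 170 emails we could place exactly 5 in each, with no class reaching 6.
One more forces some class to hold 6, so 170 + 1 = 171.

171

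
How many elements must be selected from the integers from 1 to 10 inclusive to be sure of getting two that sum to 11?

Partition {1, …, 10} into 5 pairs: {1,10}, {2,9}, …, {5,6}.
Choosing 5 integers — say the integers 1 through 5 — takes one from each pair and avoids the property.
Choosing 6 forces two into the same pair by pigeonhole, and those sum to 11. So 6.

6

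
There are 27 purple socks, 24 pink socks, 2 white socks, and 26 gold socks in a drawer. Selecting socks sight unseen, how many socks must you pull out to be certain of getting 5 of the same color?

Treat the 4 colors as pigeonholes.
In the worst case we take at most 4 of each color, but all 2 white (fewer than 4), giving 4 + 4 + 2 + 4 = 14.
One more sock then forces some color to 5, so 14 + 1 = 15.

15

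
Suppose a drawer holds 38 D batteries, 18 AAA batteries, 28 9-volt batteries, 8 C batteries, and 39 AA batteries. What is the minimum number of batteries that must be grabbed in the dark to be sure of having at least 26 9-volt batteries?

The worst case draws every non-9-volt battery first: 38 + 18 + 8 + 39 = 103.
The next 26 draws are then forced to be 9-volt, giving 103 + 26 = 129.

129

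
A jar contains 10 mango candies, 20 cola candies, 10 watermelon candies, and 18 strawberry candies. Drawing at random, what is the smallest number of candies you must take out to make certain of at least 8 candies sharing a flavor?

29

Treat the 4 flavors as pigeonholes.
The worst case takes 7 candies of each flavor without reaching 8 of any: 4 × 7 = 28.
The next candy must bring some flavor to 8, so 28 + 1 = 29.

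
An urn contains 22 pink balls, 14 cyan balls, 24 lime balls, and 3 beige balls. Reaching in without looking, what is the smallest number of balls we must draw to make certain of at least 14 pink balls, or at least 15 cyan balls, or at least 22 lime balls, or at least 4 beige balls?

52

The worst case stops just short of every target: 13 pink, 14 cyan, 21 lime, 3 beige — 13 + 14 + 21 + 3 = 51 balls.
One more ball must push some color to its target, so 51 + 1 = 52.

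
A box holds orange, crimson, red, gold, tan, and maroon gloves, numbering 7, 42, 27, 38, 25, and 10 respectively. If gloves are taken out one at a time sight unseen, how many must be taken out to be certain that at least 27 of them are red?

To avoid red gloves as long as possible, exhaust the other 5 colors first.
The worst case draws every non-red glove first: 7 + 42 + 38 + 25 + 10 = 122.
The next 27 draws are then forced to be red, giving 122 + 27 = 149.

149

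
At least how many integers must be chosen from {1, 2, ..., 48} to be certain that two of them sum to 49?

25

Partition {1, …, 48} into 24 pairs: {1,48}, {2,47}, …, {24,25}.
Choosing 24 integers — say the integers 1 through 24 — takes one from each pair and avoids the property.
Choosing 25 forces two into the same pair by pigeonhole, and those sum to 49. So 25.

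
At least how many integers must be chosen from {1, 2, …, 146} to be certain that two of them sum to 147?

74

Partition {1, …, 146} into 73 pairs: {1,146}, {2,145}, …, {73,74}.
Choosing 73 integers — say the integers 1 through 73 — takes one from each pair and avoids the property.
Choosing 74 forces two into the same pair by pigeonhole, and those sum to 147. So 74.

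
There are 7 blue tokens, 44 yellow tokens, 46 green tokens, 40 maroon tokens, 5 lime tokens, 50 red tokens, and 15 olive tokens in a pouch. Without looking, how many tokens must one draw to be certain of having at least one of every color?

203

The hardest color to obtain is lime: we could draw every other token first — 207 − 5 = 202 tokens — without a single lime one.
The next draw must be lime, so 202 + 1 = 203.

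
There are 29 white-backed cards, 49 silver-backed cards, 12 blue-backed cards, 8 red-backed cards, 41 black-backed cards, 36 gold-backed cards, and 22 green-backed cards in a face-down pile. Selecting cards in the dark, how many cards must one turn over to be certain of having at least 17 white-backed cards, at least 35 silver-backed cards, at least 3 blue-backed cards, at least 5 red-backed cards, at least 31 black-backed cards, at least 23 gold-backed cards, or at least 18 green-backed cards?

126

The worst case stops just short of every target: 16 white-backed, 34 silver-backed, 2 blue-backed, 4 red-backed, 30 black-backed, 22 gold-backed, 17 green-backed — 16 + 34 + 2 + 4 + 30 + 22 + 17 = 125 cards.
One more card must push some back color to its target, so 125 + 1 = 126.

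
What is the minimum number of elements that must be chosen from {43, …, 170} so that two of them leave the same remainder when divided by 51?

52

Group the integers by remainder mod 51; there are 51 residue classes, each nonempty in this range.
Choosing one from each class (51 integers) avoids any shared remainder.
One more choice must repeat a class, so two differ by a multiple of 51. Hence 51 + 1 = 52.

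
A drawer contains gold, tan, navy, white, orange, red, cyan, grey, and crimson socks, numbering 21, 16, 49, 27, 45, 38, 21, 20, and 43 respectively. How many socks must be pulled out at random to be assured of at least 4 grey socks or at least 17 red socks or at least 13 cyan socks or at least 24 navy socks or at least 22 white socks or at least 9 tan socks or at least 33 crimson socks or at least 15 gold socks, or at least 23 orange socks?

The worst case stops just short of every target: 14 gold, 8 tan, 23 navy, 21 white, 22 orange, 16 red, 12 cyan, 3 grey, 32 crimson — 14 + 8 + 23 + 21 + 22 + 16 + 12 + 3 + 32 = 151 socks.
One more sock must push some color to its target, so 151 + 1 = 152.

152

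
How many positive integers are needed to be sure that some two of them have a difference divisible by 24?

Use the pigeonhole principle on residue classes: two integers differ by a multiple of 24 exactly when they share a remainder mod 24.
There are 24 residue classes mod 24, so 24 integers can all lie in distinct classes.
One more integer must repeat a residue, giving a difference divisible by 24. So n = 24 + 1 = 25.

25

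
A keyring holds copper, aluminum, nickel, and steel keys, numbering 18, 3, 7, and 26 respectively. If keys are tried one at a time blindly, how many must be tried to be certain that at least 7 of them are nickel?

To avoid nickel keys as long as possible, exhaust the other 3 types first.
The worst case draws every non-nickel key first: 18 + 3 + 26 = 47.
The next 7 draws are then forced to be nickel, giving 47 + 7 = 54.

54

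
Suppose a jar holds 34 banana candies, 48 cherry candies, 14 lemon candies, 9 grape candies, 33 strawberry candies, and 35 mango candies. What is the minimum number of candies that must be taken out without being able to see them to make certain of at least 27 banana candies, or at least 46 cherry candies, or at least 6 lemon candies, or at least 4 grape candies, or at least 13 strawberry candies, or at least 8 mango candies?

The worst case stops just short of every target: 26 banana, 45 cherry, 5 lemon, 3 grape, 12 strawberry, 7 mango — 26 + 45 + 5 + 3 + 12 + 7 = 98 candies.
One more candy must push some flavor to its target, so 98 + 1 = 99.

99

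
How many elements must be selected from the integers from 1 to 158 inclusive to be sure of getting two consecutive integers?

80

Partition {1, …, 158} into 79 pairs: {1,2}, {3,4}, …, {157,158}.
Choosing 79 integers — say the 79 even numbers 2, 4, …, 158 — takes one from each pair and avoids the property.
Choosing 80 forces two into the same pair by pigeonhole, and those are consecutive. So 80.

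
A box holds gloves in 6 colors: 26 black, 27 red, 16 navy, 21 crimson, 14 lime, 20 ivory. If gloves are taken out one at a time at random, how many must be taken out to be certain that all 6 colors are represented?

111

The hardest color to obtain is lime: we could draw every other glove first — 124 − 14 = 110 gloves — without a single lime one.
The next draw must be lime, so 110 + 1 = 111.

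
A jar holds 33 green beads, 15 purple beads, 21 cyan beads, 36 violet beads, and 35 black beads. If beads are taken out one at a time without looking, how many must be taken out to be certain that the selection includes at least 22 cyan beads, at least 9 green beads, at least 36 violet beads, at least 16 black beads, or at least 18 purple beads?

95

Each of the 5 colors has its own threshold; avoid all of them simultaneously.
The worst case stops just short of every target: 8 green, all 15 purple, 21 cyan, 35 violet, 15 black — 8 + 15 + 21 + 35 + 15 = 94 beads.
One more bead must push some color to its target, so 94 + 1 = 95.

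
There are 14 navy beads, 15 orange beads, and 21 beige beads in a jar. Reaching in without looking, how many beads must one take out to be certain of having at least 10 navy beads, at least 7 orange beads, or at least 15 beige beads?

Each of the 3 colors has its own threshold; avoid all of them simultaneously.
The worst case stops just short of every target: 9 navy, 6 orange, 14 beige — 9 + 6 + 14 = 29 beads.
One more bead must push some color to its target, so 29 + 1 = 30.

30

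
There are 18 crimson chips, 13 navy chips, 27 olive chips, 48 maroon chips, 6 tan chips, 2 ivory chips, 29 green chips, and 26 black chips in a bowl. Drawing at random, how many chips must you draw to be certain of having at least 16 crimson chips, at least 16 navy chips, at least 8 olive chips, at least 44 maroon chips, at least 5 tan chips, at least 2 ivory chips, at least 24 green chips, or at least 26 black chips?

132

The worst case stops just short of every target: 15 crimson, all 13 navy, 7 olive, 43 maroon, 4 tan, 1 ivory, 23 green, 25 black — 15 + 13 + 7 + 43 + 4 + 1 + 23 + 25 = 131 chips.
One more chip must push some color to its target, so 131 + 1 = 132.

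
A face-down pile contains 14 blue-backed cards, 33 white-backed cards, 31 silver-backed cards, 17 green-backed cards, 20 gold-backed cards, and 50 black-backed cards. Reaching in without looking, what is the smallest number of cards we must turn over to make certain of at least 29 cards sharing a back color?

136

In the worst case we take at most 28 of each back color, but all 14 blue-backed, all 17 green-backed, and all 20 gold-backed (fewer than 28), giving 14 + 28 + 28 + 17 + 20 + 28 = 135.
One more card then forces some back color to 29, so 135 + 1 = 136.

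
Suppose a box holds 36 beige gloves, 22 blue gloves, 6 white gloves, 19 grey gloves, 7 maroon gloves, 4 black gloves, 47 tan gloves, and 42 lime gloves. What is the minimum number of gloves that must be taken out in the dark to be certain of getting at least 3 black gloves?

The worst case draws every non-black glove first: 36 + 22 + 6 + 19 + 7 + 47 + 42 = 179.
The next 3 draws are then forced to be black, giving 179 + 3 = 182.

182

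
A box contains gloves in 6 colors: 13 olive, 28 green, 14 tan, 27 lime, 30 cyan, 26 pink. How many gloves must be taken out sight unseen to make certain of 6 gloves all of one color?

31

The worst case takes 5 gloves of each color without reaching 6 of any: 6 × 5 = 30.
The next glove must bring some color to 6, so 30 + 1 = 31.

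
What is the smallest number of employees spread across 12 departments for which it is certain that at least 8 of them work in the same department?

85

There are 12 departments acting as pigeonholes.
With 12 × 7 = 84 employees we could place exactly 7 in each, with no class reaching 8.
One more forces some class to hold 8, so 84 + 1 = 85.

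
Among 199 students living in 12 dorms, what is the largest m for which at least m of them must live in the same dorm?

If each of the 12 dorms held at most 16, the total would be at most 12 × 16 = 192 < 199, a contradiction.
So at least one holds ⌈199/12⌉ = 17.

17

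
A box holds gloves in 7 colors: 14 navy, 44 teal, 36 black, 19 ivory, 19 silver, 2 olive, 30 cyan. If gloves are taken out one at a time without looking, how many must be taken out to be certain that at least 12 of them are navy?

To avoid navy gloves as long as possible, exhaust the other 6 colors first.
The worst case draws every non-navy glove first: 44 + 36 + 19 + 19 + 2 + 30 = 150.
The next 12 draws are then forced to be navy, giving 150 + 12 = 162.

162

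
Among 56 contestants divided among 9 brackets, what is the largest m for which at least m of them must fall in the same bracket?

7

The 56 contestants fall into 9 brackets.
If each of the 9 brackets held at most 6, the total would be at most 9 × 6 = 54 < 56, a contradiction.
So at least one holds ⌈56/9⌉ = 7.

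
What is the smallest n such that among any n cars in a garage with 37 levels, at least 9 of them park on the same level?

There are 37 levels acting as pigeonholes.
With 37 × 8 = 296 cars we could place exactly 8 in each, with no class reaching 9.
One more forces some class to hold 9, so 296 + 1 = 297.

297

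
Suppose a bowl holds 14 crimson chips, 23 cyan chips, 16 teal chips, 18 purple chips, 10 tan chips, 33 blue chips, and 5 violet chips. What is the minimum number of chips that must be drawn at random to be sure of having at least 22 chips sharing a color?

106

In the worst case we take at most 21 of each color, but all 14 crimson, all 16 teal, all 18 purple, all 10 tan, and all 5 violet (fewer than 21), giving 14 + 21 + 16 + 18 + 10 + 21 + 5 = 105.
One more chip then forces some color to 22, so 105 + 1 = 106.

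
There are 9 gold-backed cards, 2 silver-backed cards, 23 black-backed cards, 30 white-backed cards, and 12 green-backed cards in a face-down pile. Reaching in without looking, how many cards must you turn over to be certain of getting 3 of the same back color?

The worst case takes 2 cards of each back color without reaching 3 of any: 5 × 2 = 10.
The next card must bring some back color to 3, so 10 + 1 = 11.

11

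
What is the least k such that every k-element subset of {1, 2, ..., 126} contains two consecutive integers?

Partition {1, …, 126} into 63 pairs: {1,2}, {3,4}, …, {125,126}.
Choosing 63 integers — say the 63 even numbers 2, 4, …, 126 — takes one from each pair and avoids the property.
Choosing 64 forces two into the same pair by pigeonhole, and those are consecutive. So 64.

64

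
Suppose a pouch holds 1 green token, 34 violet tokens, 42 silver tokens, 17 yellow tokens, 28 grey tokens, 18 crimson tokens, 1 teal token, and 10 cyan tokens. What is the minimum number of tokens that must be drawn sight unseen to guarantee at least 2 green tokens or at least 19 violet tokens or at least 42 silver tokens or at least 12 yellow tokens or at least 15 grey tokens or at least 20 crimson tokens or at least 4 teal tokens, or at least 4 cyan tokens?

The worst case stops just short of every target: 1 green, 18 violet, 41 silver, 11 yellow, 14 grey, all 18 crimson, all 1 teal, 3 cyan — 1 + 18 + 41 + 11 + 14 + 18 + 1 + 3 = 107 tokens.
One more token must push some color to its target, so 107 + 1 = 108.

108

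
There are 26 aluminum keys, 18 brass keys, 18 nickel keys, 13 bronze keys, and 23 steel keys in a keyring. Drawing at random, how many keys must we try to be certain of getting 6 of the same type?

Treat the 5 types as pigeonholes.
The worst case takes 5 keys of each type without reaching 6 of any: 5 × 5 = 25.
The next key must bring some type to 6, so 25 + 1 = 26.

26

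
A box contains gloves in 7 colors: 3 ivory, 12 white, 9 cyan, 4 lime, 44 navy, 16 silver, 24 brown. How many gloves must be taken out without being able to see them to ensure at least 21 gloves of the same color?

Treat the 7 colors as pigeonholes.
In the worst case we take at most 20 of each color, but all 3 ivory, all 12 white, all 9 cyan, all 4 lime, and all 16 silver (fewer than 20), giving 3 + 12 + 9 + 4 + 20 + 16 + 20 = 84.
One more glove then forces some color to 21, so 84 + 1 = 85.

85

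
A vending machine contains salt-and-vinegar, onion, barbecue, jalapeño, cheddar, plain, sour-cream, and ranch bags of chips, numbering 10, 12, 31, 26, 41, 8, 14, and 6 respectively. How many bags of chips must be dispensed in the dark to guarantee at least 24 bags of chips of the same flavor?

Treat the 8 flavors as pigeonholes.
In the worst case we take at most 23 of each flavor, but all 10 salt-and-vinegar, all 12 onion, all 8 plain, all 14 sour-cream, and all 6 ranch (fewer than 23), giving 10 + 12 + 23 + 23 + 23 + 8 + 14 + 6 = 119.
One more bag of chips then forces some flavor to 24, so 119 + 1 = 120.

120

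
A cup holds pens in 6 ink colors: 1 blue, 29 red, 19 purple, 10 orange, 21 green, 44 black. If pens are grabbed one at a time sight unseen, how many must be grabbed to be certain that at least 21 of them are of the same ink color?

91

In the worst case we take at most 20 of each ink color, but all 1 blue, all 19 purple, and all 10 orange (fewer than 20), giving 1 + 20 + 19 + 10 + 20 + 20 = 90.
One more pen then forces some ink color to 21, so 90 + 1 = 91.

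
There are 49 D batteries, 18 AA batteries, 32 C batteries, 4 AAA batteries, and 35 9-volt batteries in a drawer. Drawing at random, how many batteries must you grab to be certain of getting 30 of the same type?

110

In the worst case we take at most 29 of each type, but all 18 AA and all 4 AAA (fewer than 29), giving 29 + 18 + 29 + 4 + 29 = 109.
One more battery then forces some type to 30, so 109 + 1 = 110.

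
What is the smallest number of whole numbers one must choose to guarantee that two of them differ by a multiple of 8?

9

Two integers differ by a multiple of 8 exactly when they share a remainder mod 8.
There are 8 residue classes mod 8, so 8 integers can all lie in distinct classes.
One more integer must repeat a residue, giving a difference divisible by 8. So n = 8 + 1 = 9.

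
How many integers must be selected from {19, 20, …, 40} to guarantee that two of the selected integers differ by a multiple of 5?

Group the integers by remainder mod 5; there are 5 residue classes, each nonempty in this range.
Choosing one from each class (5 integers) avoids any shared remainder.
One more choice must repeat a class, so two differ by a multiple of 5. Hence 5 + 1 = 6.

6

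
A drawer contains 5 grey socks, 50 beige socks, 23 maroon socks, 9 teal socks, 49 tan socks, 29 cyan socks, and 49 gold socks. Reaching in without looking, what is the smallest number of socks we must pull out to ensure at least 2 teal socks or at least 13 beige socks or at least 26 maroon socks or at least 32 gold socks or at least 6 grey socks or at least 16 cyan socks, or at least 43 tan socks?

The worst case stops just short of every target: 5 grey, 12 beige, all 23 maroon, 1 teal, 42 tan, 15 cyan, 31 gold — 5 + 12 + 23 + 1 + 42 + 15 + 31 = 129 socks.
One more sock must push some color to its target, so 129 + 1 = 130.

130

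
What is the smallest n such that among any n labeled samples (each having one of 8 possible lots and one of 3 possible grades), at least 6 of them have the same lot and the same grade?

There are 8 × 3 = 24 (lot, grade) combinations acting as pigeonholes.
With 24 × 5 = 120 labeled samples we could place exactly 5 in each, with no (lot, grade) pair reaching 6.
One more forces some (lot, grade) pair to hold 6, so 120 + 1 = 121.

121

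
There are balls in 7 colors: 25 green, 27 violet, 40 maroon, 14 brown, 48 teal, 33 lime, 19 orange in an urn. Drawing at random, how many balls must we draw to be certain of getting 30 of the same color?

Treat the 7 colors as pigeonholes.
In the worst case we take at most 29 of each color, but all 25 green, all 27 violet, all 14 brown, and all 19 orange (fewer than 29), giving 25 + 27 + 29 + 14 + 29 + 29 + 19 = 172.
One more ball then forces some color to 30, so 172 + 1 = 173.

173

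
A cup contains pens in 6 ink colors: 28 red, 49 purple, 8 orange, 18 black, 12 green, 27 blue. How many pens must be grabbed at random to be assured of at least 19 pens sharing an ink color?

Treat the 6 ink colors as pigeonholes.
In the worst case we take at most 18 of each ink color, but all 8 orange and all 12 green (fewer than 18), giving 18 + 18 + 8 + 18 + 12 + 18 = 92.
One more pen then forces some ink color to 19, so 92 + 1 = 93.

93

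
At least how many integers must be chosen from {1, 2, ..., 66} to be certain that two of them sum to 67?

34

Partition {1, …, 66} into 33 pairs: {1,66}, {2,65}, …, {33,34}.
Choosing 33 integers — say the integers 1 through 33 — takes one from each pair and avoids the property.
Choosing 34 forces two into the same pair by pigeonhole, and those sum to 67. So 34.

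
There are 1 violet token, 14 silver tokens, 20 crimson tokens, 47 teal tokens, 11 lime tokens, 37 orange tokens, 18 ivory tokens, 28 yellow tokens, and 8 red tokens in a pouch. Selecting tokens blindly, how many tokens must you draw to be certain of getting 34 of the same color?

In the worst case we take at most 33 of each color, but all 1 violet, all 14 silver, all 20 crimson, all 11 lime, all 18 ivory, all 28 yellow, and all 8 red (fewer than 33), giving 1 + 14 + 20 + 33 + 11 + 33 + 18 + 28 + 8 = 166.
One more token then forces some color to 34, so 166 + 1 = 167.

167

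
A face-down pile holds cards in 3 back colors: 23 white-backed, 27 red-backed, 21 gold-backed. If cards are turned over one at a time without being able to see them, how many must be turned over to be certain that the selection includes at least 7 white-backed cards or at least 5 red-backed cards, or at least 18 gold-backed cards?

Each of the 3 back colors has its own threshold; avoid all of them simultaneously.
The worst case stops just short of every target: 6 white-backed, 4 red-backed, 17 gold-backed — 6 + 4 + 17 = 27 cards.
One more card must push some back color to its target, so 27 + 1 = 28.

28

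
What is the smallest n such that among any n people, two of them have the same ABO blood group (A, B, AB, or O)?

There are 4 ABO blood groups acting as pigeonholes.
With 4 people we could place one in each, avoiding any repeat.
One more forces some class to hold 2, so 4 + 1 = 5.

5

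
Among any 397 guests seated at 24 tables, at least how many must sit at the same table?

The 397 guests fall into 24 tables.
If each of the 24 tables held at most 16, the total would be at most 24 × 16 = 384 < 397, a contradiction.
So at least one holds ⌈397/24⌉ = 17.

17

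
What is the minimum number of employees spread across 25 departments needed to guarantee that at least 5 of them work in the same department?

101

There are 25 departments acting as pigeonholes.
With 25 × 4 = 100 employees we could place exactly 4 in each, with no class reaching 5.
One more forces some class to hold 5, so 100 + 1 = 101.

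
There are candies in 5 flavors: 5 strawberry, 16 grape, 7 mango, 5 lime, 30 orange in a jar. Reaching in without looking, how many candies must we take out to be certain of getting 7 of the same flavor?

29

Treat the 5 flavors as pigeonholes.
In the worst case we take at most 6 of each flavor, but all 5 strawberry and all 5 lime (fewer than 6), giving 5 + 6 + 6 + 5 + 6 = 28.
One more candy then forces some flavor to 7, so 28 + 1 = 29.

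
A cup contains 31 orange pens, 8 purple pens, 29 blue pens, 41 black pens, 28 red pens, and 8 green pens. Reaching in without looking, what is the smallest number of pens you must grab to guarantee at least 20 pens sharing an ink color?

Treat the 6 ink colors as pigeonholes.
In the worst case we take at most 19 of each ink color, but all 8 purple and all 8 green (fewer than 19), giving 19 + 8 + 19 + 19 + 19 + 8 = 92.
One more pen then forces some ink color to 20, so 92 + 1 = 93.

93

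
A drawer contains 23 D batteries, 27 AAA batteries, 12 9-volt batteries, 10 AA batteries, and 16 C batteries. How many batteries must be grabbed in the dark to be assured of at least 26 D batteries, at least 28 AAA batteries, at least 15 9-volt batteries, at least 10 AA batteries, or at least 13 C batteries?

The worst case stops just short of every target: all 23 D, 27 AAA, all 12 9-volt, 9 AA, 12 C — 23 + 27 + 12 + 9 + 12 = 83 batteries.
One more battery must push some type to its target, so 83 + 1 = 84.

84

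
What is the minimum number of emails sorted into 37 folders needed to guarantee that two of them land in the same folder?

There are 37 folders acting as pigeonholes.
With 37 emails we could place one in each, avoiding any repeat.
One more forces some class to hold 2, so 37 + 1 = 38.

38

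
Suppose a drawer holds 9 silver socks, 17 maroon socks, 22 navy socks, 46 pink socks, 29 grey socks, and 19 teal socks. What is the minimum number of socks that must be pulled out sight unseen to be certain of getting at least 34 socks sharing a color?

130

In the worst case we take at most 33 of each color, but all 9 silver, all 17 maroon, all 22 navy, all 29 grey, and all 19 teal (fewer than 33), giving 9 + 17 + 22 + 33 + 29 + 19 = 129.
One more sock then forces some color to 34, so 129 + 1 = 130.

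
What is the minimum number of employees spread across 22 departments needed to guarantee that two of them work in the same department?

23

There are 22 departments acting as pigeonholes.
With 22 employees we could place one in each, avoiding any repeat.
One more forces some class to hold 2, so 22 + 1 = 23.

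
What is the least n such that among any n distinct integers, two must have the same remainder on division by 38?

Two integers differ by a multiple of 38 exactly when they share a remainder mod 38.
There are 38 residue classes mod 38, so 38 integers can all lie in distinct classes.
One more integer must repeat a residue, giving a difference divisible by 38. So n = 38 + 1 = 39.

39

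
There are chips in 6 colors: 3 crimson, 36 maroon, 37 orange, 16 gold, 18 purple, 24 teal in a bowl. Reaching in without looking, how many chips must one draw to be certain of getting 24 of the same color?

107

Treat the 6 colors as pigeonholes.
In the worst case we take at most 23 of each color, but all 3 crimson, all 16 gold, and all 18 purple (fewer than 23), giving 3 + 23 + 23 + 16 + 18 + 23 = 106.
One more chip then forces some color to 24, so 106 + 1 = 107.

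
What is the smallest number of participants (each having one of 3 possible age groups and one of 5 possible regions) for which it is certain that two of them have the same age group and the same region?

16

There are 3 × 5 = 15 (age group, region) combinations acting as pigeonholes.
With 15 participants we could place one in each, avoiding any repeat.
One more forces some (age group, region) pair to hold 2, so 15 + 1 = 16.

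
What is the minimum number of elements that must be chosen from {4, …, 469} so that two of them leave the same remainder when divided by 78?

Group the integers by remainder mod 78; there are 78 residue classes, each nonempty in this range.
Choosing one from each class (78 integers) avoids any shared remainder.
One more choice must repeat a class, so two differ by a multiple of 78. Hence 78 + 1 = 79.

79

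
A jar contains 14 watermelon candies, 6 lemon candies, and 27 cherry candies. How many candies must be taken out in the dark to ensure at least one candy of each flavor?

The hardest flavor to obtain is lemon: we could draw every other candy first — 47 − 6 = 41 candies — without a single lemon one.
The next draw must be lemon, so 41 + 1 = 42.

42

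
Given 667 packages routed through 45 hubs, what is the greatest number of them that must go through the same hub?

15

The 667 packages fall into 45 hubs.
If each of the 45 hubs held at most 14, the total would be at most 45 × 14 = 630 < 667, a contradiction.
So at least one holds ⌈667/45⌉ = 15.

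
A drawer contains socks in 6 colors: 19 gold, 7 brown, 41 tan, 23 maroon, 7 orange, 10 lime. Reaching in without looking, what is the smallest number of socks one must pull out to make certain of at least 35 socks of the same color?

Treat the 6 colors as pigeonholes.
In the worst case we take at most 34 of each color, but all 19 gold, all 7 brown, all 23 maroon, all 7 orange, and all 10 lime (fewer than 34), giving 19 + 7 + 34 + 23 + 7 + 10 = 100.
One more sock then forces some color to 35, so 100 + 1 = 101.

101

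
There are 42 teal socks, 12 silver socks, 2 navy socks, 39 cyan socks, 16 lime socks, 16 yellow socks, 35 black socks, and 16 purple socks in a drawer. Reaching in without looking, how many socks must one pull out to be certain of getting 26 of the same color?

Treat the 8 colors as pigeonholes.
In the worst case we take at most 25 of each color, but all 12 silver, all 2 navy, all 16 lime, all 16 yellow, and all 16 purple (fewer than 25), giving 25 + 12 + 2 + 25 + 16 + 16 + 25 + 16 = 137.
One more sock then forces some color to 26, so 137 + 1 = 138.

138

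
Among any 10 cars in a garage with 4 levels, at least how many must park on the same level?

3

If each of the 4 levels held at most 2, the total would be at most 4 × 2 = 8 < 10, a contradiction.
So at least one holds ⌈10/4⌉ = 3.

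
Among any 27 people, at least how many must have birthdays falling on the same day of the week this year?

4

There are 7 days of the week, which serve as the pigeonholes.
If each of the 7 days of the week held at most 3, the total would be at most 7 × 3 = 21 < 27, a contradiction.
So at least one holds ⌈27/7⌉ = 4.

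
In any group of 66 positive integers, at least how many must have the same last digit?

7

The 66 positive integers fall into 10 possible last digits.
If each of the 10 possible last digits held at most 6, the total would be at most 10 × 6 = 60 < 66, a contradiction.
So at least one holds ⌈66/10⌉ = 7.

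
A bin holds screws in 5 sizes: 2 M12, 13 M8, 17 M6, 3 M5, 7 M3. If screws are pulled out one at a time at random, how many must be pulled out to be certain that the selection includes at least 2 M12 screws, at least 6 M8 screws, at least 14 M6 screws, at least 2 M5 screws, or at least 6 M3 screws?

26

The worst case stops just short of every target: 1 M12, 5 M8, 13 M6, 1 M5, 5 M3 — 1 + 5 + 13 + 1 + 5 = 25 screws.
One more screw must push some size to its target, so 25 + 1 = 26.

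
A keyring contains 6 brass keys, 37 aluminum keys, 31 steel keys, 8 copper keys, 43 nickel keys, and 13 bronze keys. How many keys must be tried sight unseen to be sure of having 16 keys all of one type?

73

Treat the 6 types as pigeonholes.
In the worst case we take at most 15 of each type, but all 6 brass, all 8 copper, and all 13 bronze (fewer than 15), giving 6 + 15 + 15 + 8 + 15 + 13 = 72.
One more key then forces some type to 16, so 72 + 1 = 73.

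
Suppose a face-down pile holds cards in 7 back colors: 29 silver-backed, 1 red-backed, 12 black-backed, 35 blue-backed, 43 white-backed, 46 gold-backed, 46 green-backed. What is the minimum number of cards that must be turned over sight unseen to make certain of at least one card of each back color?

212

The hardest back color to obtain is red-backed: we could draw every other card first — 212 − 1 = 211 cards — without a single red-backed one.
The next draw must be red-backed, so 211 + 1 = 212.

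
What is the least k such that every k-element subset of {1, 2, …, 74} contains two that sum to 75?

38

Partition {1, …, 74} into 37 pairs: {1,74}, {2,73}, …, {37,38}.
Choosing 37 integers — say the integers 1 through 37 — takes one from each pair and avoids the property.
Choosing 38 forces two into the same pair by pigeonhole, and those sum to 75. So 38.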